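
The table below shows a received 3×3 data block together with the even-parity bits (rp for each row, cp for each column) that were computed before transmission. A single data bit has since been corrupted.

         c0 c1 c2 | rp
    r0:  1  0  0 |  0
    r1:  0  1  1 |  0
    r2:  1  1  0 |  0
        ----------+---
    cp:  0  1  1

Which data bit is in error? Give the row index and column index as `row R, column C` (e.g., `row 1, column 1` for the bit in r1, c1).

row 0, column 1

Recompute each row's even parity and compare to rp:
  r0: data parity 1, sent rp 0 → mismatch
  r1: data parity 0, sent rp 0 → ok
  r2: data parity 0, sent rp 0 → ok
Recompute each column's even parity and compare to cp:
  c0: data parity 0, sent cp 0 → ok
  c1: data parity 0, sent cp 1 → mismatch
  c2: data parity 1, sent cp 1 → ok
Exactly one row (r0) and one column (c1) fail → the flipped bit is at their intersection.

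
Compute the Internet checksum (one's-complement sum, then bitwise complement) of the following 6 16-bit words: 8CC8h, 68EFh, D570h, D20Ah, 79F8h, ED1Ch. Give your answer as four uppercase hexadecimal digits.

FBB6

One's-complement addition (fold any carry out of bit 15 back into bit 0):
  0x8CC8 + 0x68EF = 0x0F5B7
  0xF5B7 + 0xD570 = 0x1CB27 → wrap carry → 0xCB28
  0xCB28 + 0xD20A = 0x19D32 → wrap carry → 0x9D33
  0x9D33 + 0x79F8 = 0x1172B → wrap carry → 0x172C
  0x172C + 0xED1C = 0x10448 → wrap carry → 0x0449
One's-complement sum = 0x0449.
Checksum = ~0x0449 & 0xFFFF = 0xFBB6.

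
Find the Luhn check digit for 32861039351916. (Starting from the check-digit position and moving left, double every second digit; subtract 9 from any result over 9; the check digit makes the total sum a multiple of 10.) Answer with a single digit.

1

Partial digits right→left: 6 1 9 1 5 3 9 3 0 1 6 8 2 3
Double every second digit counting from the check-digit position (so the 1st, 3rd, 5th, ... of the partial from the right).
  doubled (with −9 where >9): 3 9 1 9 0 3 4 → sum 29
  kept as-is: 1 1 3 3 1 8 3 → sum 20
Total = 29 + 20 = 49.
Check digit = (10 − (49 mod 10)) mod 10 = 1.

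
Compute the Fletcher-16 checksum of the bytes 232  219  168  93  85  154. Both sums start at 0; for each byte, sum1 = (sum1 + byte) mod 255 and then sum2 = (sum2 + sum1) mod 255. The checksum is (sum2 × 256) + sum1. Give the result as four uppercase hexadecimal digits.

C0BA

Running sums (mod 255):
  after byte 0 (232): sum1=232, sum2=232
  after byte 1 (219): sum1=196, sum2=173
  after byte 2 (168): sum1=109, sum2=27
  after byte 3 (93): sum1=202, sum2=229
  after byte 4 (85): sum1=32, sum2=6
  after byte 5 (154): sum1=186, sum2=192
Checksum = sum2·256 + sum1 = 192·256 + 186 = 49338 = 0xC0BA.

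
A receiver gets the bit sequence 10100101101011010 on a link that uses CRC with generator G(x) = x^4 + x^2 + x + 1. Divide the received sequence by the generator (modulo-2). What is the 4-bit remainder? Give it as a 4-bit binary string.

Modulo-2 division of 10100101101011010 by 10111:
  pos 0: 10100 XOR 10111 = 00011
  pos 3: 11101 XOR 10111 = 01010
  pos 4: 10101 XOR 10111 = 00010
  pos 7: 10010 XOR 10111 = 00101
  pos 9: 10111 XOR 10111 = 00000
Remainder = 0010 (nonzero — an error is detected).

0010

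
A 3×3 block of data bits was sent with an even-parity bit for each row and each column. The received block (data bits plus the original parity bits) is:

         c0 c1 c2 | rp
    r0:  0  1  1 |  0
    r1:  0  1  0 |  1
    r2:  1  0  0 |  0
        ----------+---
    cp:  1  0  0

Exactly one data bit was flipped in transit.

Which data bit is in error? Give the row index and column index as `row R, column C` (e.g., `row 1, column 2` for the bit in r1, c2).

row 2, column 2

Recompute each row's even parity and compare to rp:
  r0: data parity 0, sent rp 0 → ok
  r1: data parity 1, sent rp 1 → ok
  r2: data parity 1, sent rp 0 → mismatch
Recompute each column's even parity and compare to cp:
  c0: data parity 1, sent cp 1 → ok
  c1: data parity 0, sent cp 0 → ok
  c2: data parity 1, sent cp 0 → mismatch
Exactly one row (r2) and one column (c2) fail → the flipped bit is at their intersection.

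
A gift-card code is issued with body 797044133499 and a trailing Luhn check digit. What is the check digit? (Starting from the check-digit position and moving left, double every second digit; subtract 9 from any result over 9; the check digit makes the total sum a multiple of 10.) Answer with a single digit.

9

Partial digits right→left: 9 9 4 3 3 1 4 4 0 7 9 7
Double every second digit counting from the check-digit position (so the 1st, 3rd, 5th, ... of the partial from the right).
  doubled (with −9 where >9): 9 8 6 8 0 9 → sum 40
  kept as-is: 9 3 1 4 7 7 → sum 31
Total = 40 + 31 = 71.
Check digit = (10 − (71 mod 10)) mod 10 = 9.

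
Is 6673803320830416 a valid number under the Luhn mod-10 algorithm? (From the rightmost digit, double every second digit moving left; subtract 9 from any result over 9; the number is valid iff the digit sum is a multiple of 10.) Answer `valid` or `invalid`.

From the right, keep odd positions and double even positions (subtract 9 from any doubled value over 9):
  doubled (positions 2,4,...): 2 0 7 4 6 7 5 3 → sum 34
  kept (positions 1,3,...): 6 4 3 0 3 0 3 6 → sum 25
Total = 59.
59 mod 10 = 9, so the number is invalid.

invalid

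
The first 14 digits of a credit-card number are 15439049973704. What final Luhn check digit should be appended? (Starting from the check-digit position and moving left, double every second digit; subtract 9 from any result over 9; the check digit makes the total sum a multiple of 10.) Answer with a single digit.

Partial digits right→left: 4 0 7 3 7 9 9 4 0 9 3 4 5 1
Double every second digit counting from the check-digit position (so the 1st, 3rd, 5th, ... of the partial from the right).
  doubled (with −9 where >9): 8 5 5 9 0 6 1 → sum 34
  kept as-is: 0 3 9 4 9 4 1 → sum 30
Total = 34 + 30 = 64.
Check digit = (10 − (64 mod 10)) mod 10 = 6.

6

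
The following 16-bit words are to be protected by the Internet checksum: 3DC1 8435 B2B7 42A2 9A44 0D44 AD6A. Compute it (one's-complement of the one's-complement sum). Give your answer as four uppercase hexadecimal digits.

One's-complement addition (fold any carry out of bit 15 back into bit 0):
  0x3DC1 + 0x8435 = 0x0C1F6
  0xC1F6 + 0xB2B7 = 0x174AD → wrap carry → 0x74AE
  0x74AE + 0x42A2 = 0x0B750
  0xB750 + 0x9A44 = 0x15194 → wrap carry → 0x5195
  0x5195 + 0x0D44 = 0x05ED9
  0x5ED9 + 0xAD6A = 0x10C43 → wrap carry → 0x0C44
One's-complement sum = 0x0C44.
Checksum = ~0x0C44 & 0xFFFF = 0xF3BB.

F3BB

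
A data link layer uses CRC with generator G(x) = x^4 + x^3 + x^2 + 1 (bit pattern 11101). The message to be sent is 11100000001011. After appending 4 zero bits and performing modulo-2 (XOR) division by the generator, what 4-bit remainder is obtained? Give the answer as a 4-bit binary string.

Append 4 zeros: 111000000010110000. Divide by 11101 (XOR where the leading bit is 1):
  pos 0: 11100 XOR 11101 = 00001
  pos 4: 10000 XOR 11101 = 01101
  pos 5: 11010 XOR 11101 = 00111
  pos 7: 11110 XOR 11101 = 00011
  pos 10: 11110 XOR 11101 = 00011
  pos 13: 11000 XOR 11101 = 00101
Remainder (last 4 bits) = 0101. This is the CRC / FCS.

0101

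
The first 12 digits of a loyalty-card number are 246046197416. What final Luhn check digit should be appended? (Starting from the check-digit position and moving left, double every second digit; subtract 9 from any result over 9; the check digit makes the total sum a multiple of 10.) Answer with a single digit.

8

Partial digits right→left: 6 1 4 7 9 1 6 4 0 6 4 2
Double every second digit counting from the check-digit position (so the 1st, 3rd, 5th, ... of the partial from the right).
  doubled (with −9 where >9): 3 8 9 3 0 8 → sum 31
  kept as-is: 1 7 1 4 6 2 → sum 21
Total = 31 + 21 = 52.
Check digit = (10 − (52 mod 10)) mod 10 = 8.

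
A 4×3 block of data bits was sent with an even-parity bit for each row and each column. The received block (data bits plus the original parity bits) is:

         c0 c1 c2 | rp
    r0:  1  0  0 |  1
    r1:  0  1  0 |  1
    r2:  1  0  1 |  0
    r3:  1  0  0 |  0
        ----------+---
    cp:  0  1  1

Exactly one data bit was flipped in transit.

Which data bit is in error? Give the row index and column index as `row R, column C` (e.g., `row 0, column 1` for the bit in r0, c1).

row 3, column 0

Recompute each row's even parity and compare to rp:
  r0: data parity 1, sent rp 1 → ok
  r1: data parity 1, sent rp 1 → ok
  r2: data parity 0, sent rp 0 → ok
  r3: data parity 1, sent rp 0 → mismatch
Recompute each column's even parity and compare to cp:
  c0: data parity 1, sent cp 0 → mismatch
  c1: data parity 1, sent cp 1 → ok
  c2: data parity 1, sent cp 1 → ok
Exactly one row (r3) and one column (c0) fail → the flipped bit is at their intersection.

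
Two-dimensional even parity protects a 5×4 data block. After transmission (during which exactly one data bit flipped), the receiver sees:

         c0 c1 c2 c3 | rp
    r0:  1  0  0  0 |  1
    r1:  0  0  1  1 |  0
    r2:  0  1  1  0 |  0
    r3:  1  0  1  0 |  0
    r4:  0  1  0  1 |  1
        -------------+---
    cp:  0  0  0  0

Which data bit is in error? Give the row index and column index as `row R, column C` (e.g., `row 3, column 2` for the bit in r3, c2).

Recompute each row's even parity and compare to rp:
  r0: data parity 1, sent rp 1 → ok
  r1: data parity 0, sent rp 0 → ok
  r2: data parity 0, sent rp 0 → ok
  r3: data parity 0, sent rp 0 → ok
  r4: data parity 0, sent rp 1 → mismatch
Recompute each column's even parity and compare to cp:
  c0: data parity 0, sent cp 0 → ok
  c1: data parity 0, sent cp 0 → ok
  c2: data parity 1, sent cp 0 → mismatch
  c3: data parity 0, sent cp 0 → ok
Exactly one row (r4) and one column (c2) fail → the flipped bit is at their intersection.

row 4, column 2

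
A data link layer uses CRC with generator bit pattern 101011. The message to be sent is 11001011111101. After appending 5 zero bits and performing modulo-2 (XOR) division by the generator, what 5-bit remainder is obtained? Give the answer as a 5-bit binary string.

00011

Append 5 zeros: 1100101111110100000. Divide by 101011 (XOR where the leading bit is 1):
  pos 0: 110010 XOR 101011 = 011001
  pos 1: 110011 XOR 101011 = 011000
  pos 2: 110001 XOR 101011 = 011010
  pos 3: 110101 XOR 101011 = 011110
  pos 4: 111101 XOR 101011 = 010110
  pos 5: 101101 XOR 101011 = 000110
  pos 8: 110101 XOR 101011 = 011110
  pos 9: 111100 XOR 101011 = 010111
  pos 10: 101110 XOR 101011 = 000101
  pos 13: 101000 XOR 101011 = 000011
Remainder (last 5 bits) = 00011. This is the CRC / FCS.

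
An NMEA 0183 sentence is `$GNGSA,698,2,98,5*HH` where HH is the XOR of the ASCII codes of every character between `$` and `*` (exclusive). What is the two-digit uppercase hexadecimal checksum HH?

XOR the ASCII codes of the payload characters:
  'G' = 0x47 → acc = 0x47
  'N' = 0x4E → acc = 0x09
  'G' = 0x47 → acc = 0x4E
  'S' = 0x53 → acc = 0x1D
  'A' = 0x41 → acc = 0x5C
  ',' = 0x2C → acc = 0x70
  '6' = 0x36 → acc = 0x46
  '9' = 0x39 → acc = 0x7F
  '8' = 0x38 → acc = 0x47
  ',' = 0x2C → acc = 0x6B
  '2' = 0x32 → acc = 0x59
  ',' = 0x2C → acc = 0x75
  '9' = 0x39 → acc = 0x4C
  '8' = 0x38 → acc = 0x74
  ',' = 0x2C → acc = 0x58
  '5' = 0x35 → acc = 0x6D
Checksum = 0x6D.

6D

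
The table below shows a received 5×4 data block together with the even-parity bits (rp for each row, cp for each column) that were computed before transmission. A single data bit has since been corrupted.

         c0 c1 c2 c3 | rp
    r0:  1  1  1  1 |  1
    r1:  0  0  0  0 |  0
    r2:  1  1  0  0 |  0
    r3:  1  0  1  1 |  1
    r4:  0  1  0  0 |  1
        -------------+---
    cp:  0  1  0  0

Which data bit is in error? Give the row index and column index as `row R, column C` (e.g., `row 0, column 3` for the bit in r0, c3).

row 0, column 0

Recompute each row's even parity and compare to rp:
  r0: data parity 0, sent rp 1 → mismatch
  r1: data parity 0, sent rp 0 → ok
  r2: data parity 0, sent rp 0 → ok
  r3: data parity 1, sent rp 1 → ok
  r4: data parity 1, sent rp 1 → ok
Recompute each column's even parity and compare to cp:
  c0: data parity 1, sent cp 0 → mismatch
  c1: data parity 1, sent cp 1 → ok
  c2: data parity 0, sent cp 0 → ok
  c3: data parity 0, sent cp 0 → ok
Exactly one row (r0) and one column (c0) fail → the flipped bit is at their intersection.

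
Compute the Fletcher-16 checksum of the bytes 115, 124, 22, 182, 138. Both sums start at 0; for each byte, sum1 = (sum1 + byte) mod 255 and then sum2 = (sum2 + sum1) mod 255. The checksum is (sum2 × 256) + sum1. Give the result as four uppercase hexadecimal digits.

6D47

Running sums (mod 255):
  after byte 0 (115): sum1=115, sum2=115
  after byte 1 (124): sum1=239, sum2=99
  after byte 2 (22): sum1=6, sum2=105
  after byte 3 (182): sum1=188, sum2=38
  after byte 4 (138): sum1=71, sum2=109
Checksum = sum2·256 + sum1 = 109·256 + 71 = 27975 = 0x6D47.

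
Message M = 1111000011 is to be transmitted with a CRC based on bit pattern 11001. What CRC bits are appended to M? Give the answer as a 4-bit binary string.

0000

Append 4 zeros: 11110000110000. Divide by 11001 (XOR where the leading bit is 1):
  pos 0: 11110 XOR 11001 = 00111
  pos 2: 11100 XOR 11001 = 00101
  pos 4: 10101 XOR 11001 = 01100
  pos 5: 11001 XOR 11001 = 00000
Remainder (last 4 bits) = 0000. This is the CRC / FCS.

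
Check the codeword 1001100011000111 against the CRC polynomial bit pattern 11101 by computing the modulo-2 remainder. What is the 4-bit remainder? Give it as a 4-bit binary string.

Modulo-2 division of 1001100011000111 by 11101:
  pos 0: 10011 XOR 11101 = 01110
  pos 1: 11100 XOR 11101 = 00001
  pos 5: 10011 XOR 11101 = 01110
  pos 6: 11100 XOR 11101 = 00001
  pos 10: 10011 XOR 11101 = 01110
  pos 11: 11101 XOR 11101 = 00000
Remainder = 0000 (zero — the frame passes the CRC check).

0000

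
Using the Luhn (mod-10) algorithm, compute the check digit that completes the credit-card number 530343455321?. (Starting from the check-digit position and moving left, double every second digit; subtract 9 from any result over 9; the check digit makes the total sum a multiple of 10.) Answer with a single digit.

Partial digits right→left: 1 2 3 5 5 4 3 4 3 0 3 5
Double every second digit counting from the check-digit position (so the 1st, 3rd, 5th, ... of the partial from the right).
  doubled (with −9 where >9): 2 6 1 6 6 6 → sum 27
  kept as-is: 2 5 4 4 0 5 → sum 20
Total = 27 + 20 = 47.
Check digit = (10 − (47 mod 10)) mod 10 = 3.

3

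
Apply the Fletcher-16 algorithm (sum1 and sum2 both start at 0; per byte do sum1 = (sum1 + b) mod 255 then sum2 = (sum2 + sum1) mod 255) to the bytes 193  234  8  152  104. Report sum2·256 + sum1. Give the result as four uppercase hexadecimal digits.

Running sums (mod 255):
  after byte 0 (193): sum1=193, sum2=193
  after byte 1 (234): sum1=172, sum2=110
  after byte 2 (8): sum1=180, sum2=35
  after byte 3 (152): sum1=77, sum2=112
  after byte 4 (104): sum1=181, sum2=38
Checksum = sum2·256 + sum1 = 38·256 + 181 = 9909 = 0x26B5.

26B5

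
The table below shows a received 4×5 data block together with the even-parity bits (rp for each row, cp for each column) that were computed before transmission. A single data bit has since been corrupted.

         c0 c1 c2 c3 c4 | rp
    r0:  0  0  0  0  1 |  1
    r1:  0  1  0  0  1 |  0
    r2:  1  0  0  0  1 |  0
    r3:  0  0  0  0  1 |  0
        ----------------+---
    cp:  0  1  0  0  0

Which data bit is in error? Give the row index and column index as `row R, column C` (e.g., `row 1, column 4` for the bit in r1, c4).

Recompute each row's even parity and compare to rp:
  r0: data parity 1, sent rp 1 → ok
  r1: data parity 0, sent rp 0 → ok
  r2: data parity 0, sent rp 0 → ok
  r3: data parity 1, sent rp 0 → mismatch
Recompute each column's even parity and compare to cp:
  c0: data parity 1, sent cp 0 → mismatch
  c1: data parity 1, sent cp 1 → ok
  c2: data parity 0, sent cp 0 → ok
  c3: data parity 0, sent cp 0 → ok
  c4: data parity 0, sent cp 0 → ok
Exactly one row (r3) and one column (c0) fail → the flipped bit is at their intersection.

row 3, column 0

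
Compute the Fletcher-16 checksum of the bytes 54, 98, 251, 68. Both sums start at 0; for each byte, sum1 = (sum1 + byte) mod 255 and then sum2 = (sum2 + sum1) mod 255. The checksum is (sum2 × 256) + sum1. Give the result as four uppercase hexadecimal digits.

Running sums (mod 255):
  after byte 0 (54): sum1=54, sum2=54
  after byte 1 (98): sum1=152, sum2=206
  after byte 2 (251): sum1=148, sum2=99
  after byte 3 (68): sum1=216, sum2=60
Checksum = sum2·256 + sum1 = 60·256 + 216 = 15576 = 0x3CD8.

3CD8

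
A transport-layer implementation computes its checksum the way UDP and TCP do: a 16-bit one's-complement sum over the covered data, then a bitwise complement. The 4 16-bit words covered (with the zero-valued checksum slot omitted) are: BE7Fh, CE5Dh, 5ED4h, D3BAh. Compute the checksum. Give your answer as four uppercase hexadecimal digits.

4093

One's-complement addition (fold any carry out of bit 15 back into bit 0):
  0xBE7F + 0xCE5D = 0x18CDC → wrap carry → 0x8CDD
  0x8CDD + 0x5ED4 = 0x0EBB1
  0xEBB1 + 0xD3BA = 0x1BF6B → wrap carry → 0xBF6C
One's-complement sum = 0xBF6C.
Checksum = ~0xBF6C & 0xFFFF = 0x4093.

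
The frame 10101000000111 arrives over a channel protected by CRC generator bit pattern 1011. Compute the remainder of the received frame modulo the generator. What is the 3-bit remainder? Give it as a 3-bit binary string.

Modulo-2 division of 10101000000111 by 1011:
  pos 0: 1010 XOR 1011 = 0001
  pos 3: 1100 XOR 1011 = 0111
  pos 4: 1110 XOR 1011 = 0101
  pos 5: 1010 XOR 1011 = 0001
  pos 8: 1001 XOR 1011 = 0010
  pos 10: 1011 XOR 1011 = 0000
Remainder = 000 (zero — the frame passes the CRC check).

000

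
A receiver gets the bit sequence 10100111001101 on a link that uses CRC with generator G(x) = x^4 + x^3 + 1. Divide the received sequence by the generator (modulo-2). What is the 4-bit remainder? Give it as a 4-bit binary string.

0000

Modulo-2 division of 10100111001101 by 11001:
  pos 0: 10100 XOR 11001 = 01101
  pos 1: 11011 XOR 11001 = 00010
  pos 4: 10110 XOR 11001 = 01111
  pos 5: 11110 XOR 11001 = 00111
  pos 7: 11111 XOR 11001 = 00110
  pos 9: 11001 XOR 11001 = 00000
Remainder = 0000 (zero — the frame passes the CRC check).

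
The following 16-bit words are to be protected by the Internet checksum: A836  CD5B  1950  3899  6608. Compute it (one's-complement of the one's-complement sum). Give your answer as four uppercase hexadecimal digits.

D27B

One's-complement addition (fold any carry out of bit 15 back into bit 0):
  0xA836 + 0xCD5B = 0x17591 → wrap carry → 0x7592
  0x7592 + 0x1950 = 0x08EE2
  0x8EE2 + 0x3899 = 0x0C77B
  0xC77B + 0x6608 = 0x12D83 → wrap carry → 0x2D84
One's-complement sum = 0x2D84.
Checksum = ~0x2D84 & 0xFFFF = 0xD27B.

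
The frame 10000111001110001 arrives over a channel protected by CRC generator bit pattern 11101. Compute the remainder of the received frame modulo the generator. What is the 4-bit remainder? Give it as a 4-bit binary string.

0000

Modulo-2 division of 10000111001110001 by 11101:
  pos 0: 10000 XOR 11101 = 01101
  pos 1: 11011 XOR 11101 = 00110
  pos 3: 11011 XOR 11101 = 00110
  pos 5: 11000 XOR 11101 = 00101
  pos 7: 10111 XOR 11101 = 01010
  pos 8: 10101 XOR 11101 = 01000
  pos 9: 10000 XOR 11101 = 01101
  pos 10: 11010 XOR 11101 = 00111
  pos 12: 11101 XOR 11101 = 00000
Remainder = 0000 (zero — the frame passes the CRC check).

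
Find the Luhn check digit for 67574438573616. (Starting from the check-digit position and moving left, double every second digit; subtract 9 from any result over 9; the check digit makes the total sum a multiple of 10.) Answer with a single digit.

Partial digits right→left: 6 1 6 3 7 5 8 3 4 4 7 5 7 6
Double every second digit counting from the check-digit position (so the 1st, 3rd, 5th, ... of the partial from the right).
  doubled (with −9 where >9): 3 3 5 7 8 5 5 → sum 36
  kept as-is: 1 3 5 3 4 5 6 → sum 27
Total = 36 + 27 = 63.
Check digit = (10 − (63 mod 10)) mod 10 = 7.

7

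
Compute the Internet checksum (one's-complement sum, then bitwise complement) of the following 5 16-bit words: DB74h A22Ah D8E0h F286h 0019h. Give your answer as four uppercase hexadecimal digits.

B6DF

One's-complement addition (fold any carry out of bit 15 back into bit 0):
  0xDB74 + 0xA22A = 0x17D9E → wrap carry → 0x7D9F
  0x7D9F + 0xD8E0 = 0x1567F → wrap carry → 0x5680
  0x5680 + 0xF286 = 0x14906 → wrap carry → 0x4907
  0x4907 + 0x0019 = 0x04920
One's-complement sum = 0x4920.
Checksum = ~0x4920 & 0xFFFF = 0xB6DF.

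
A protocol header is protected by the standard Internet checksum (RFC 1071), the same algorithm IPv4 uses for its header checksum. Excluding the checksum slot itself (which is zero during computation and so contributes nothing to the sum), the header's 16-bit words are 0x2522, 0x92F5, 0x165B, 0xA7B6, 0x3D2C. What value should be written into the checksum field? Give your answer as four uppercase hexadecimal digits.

4CAA

One's-complement addition (fold any carry out of bit 15 back into bit 0):
  0x2522 + 0x92F5 = 0x0B817
  0xB817 + 0x165B = 0x0CE72
  0xCE72 + 0xA7B6 = 0x17628 → wrap carry → 0x7629
  0x7629 + 0x3D2C = 0x0B355
One's-complement sum = 0xB355.
Checksum = ~0xB355 & 0xFFFF = 0x4CAA.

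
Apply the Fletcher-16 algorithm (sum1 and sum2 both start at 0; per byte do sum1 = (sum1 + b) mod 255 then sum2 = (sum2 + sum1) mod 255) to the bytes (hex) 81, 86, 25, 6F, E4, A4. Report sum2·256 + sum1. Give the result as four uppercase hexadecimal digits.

Running sums (mod 255):
  after byte 0 (81): sum1=129, sum2=129
  after byte 1 (86): sum1=8, sum2=137
  after byte 2 (25): sum1=45, sum2=182
  after byte 3 (6F): sum1=156, sum2=83
  after byte 4 (E4): sum1=129, sum2=212
  after byte 5 (A4): sum1=38, sum2=250
Checksum = sum2·256 + sum1 = 250·256 + 38 = 64038 = 0xFA26.

FA26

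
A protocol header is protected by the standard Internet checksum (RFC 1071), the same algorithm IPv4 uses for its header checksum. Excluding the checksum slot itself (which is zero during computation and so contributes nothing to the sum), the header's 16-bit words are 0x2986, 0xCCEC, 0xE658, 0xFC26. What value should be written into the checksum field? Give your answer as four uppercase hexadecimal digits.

270D

One's-complement addition (fold any carry out of bit 15 back into bit 0):
  0x2986 + 0xCCEC = 0x0F672
  0xF672 + 0xE658 = 0x1DCCA → wrap carry → 0xDCCB
  0xDCCB + 0xFC26 = 0x1D8F1 → wrap carry → 0xD8F2
One's-complement sum = 0xD8F2.
Checksum = ~0xD8F2 & 0xFFFF = 0x270D.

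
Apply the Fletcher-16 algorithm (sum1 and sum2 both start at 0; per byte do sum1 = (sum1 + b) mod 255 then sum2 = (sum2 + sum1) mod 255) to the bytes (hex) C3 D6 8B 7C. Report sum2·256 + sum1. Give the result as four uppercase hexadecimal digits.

Running sums (mod 255):
  after byte 0 (C3): sum1=195, sum2=195
  after byte 1 (D6): sum1=154, sum2=94
  after byte 2 (8B): sum1=38, sum2=132
  after byte 3 (7C): sum1=162, sum2=39
Checksum = sum2·256 + sum1 = 39·256 + 162 = 10146 = 0x27A2.

27A2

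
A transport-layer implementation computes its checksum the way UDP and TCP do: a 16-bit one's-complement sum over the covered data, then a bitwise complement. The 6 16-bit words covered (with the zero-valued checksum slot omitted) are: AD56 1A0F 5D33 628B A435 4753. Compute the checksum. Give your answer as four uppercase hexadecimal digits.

8D52

One's-complement addition (fold any carry out of bit 15 back into bit 0):
  0xAD56 + 0x1A0F = 0x0C765
  0xC765 + 0x5D33 = 0x12498 → wrap carry → 0x2499
  0x2499 + 0x628B = 0x08724
  0x8724 + 0xA435 = 0x12B59 → wrap carry → 0x2B5A
  0x2B5A + 0x4753 = 0x072AD
One's-complement sum = 0x72AD.
Checksum = ~0x72AD & 0xFFFF = 0x8D52.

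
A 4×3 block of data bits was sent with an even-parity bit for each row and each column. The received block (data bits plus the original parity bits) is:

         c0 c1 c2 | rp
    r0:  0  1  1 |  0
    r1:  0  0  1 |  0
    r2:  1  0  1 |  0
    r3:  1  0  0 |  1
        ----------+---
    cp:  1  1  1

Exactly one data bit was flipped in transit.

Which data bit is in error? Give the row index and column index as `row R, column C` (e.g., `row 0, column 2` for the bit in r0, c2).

row 1, column 0

Recompute each row's even parity and compare to rp:
  r0: data parity 0, sent rp 0 → ok
  r1: data parity 1, sent rp 0 → mismatch
  r2: data parity 0, sent rp 0 → ok
  r3: data parity 1, sent rp 1 → ok
Recompute each column's even parity and compare to cp:
  c0: data parity 0, sent cp 1 → mismatch
  c1: data parity 1, sent cp 1 → ok
  c2: data parity 1, sent cp 1 → ok
Exactly one row (r1) and one column (c0) fail → the flipped bit is at their intersection.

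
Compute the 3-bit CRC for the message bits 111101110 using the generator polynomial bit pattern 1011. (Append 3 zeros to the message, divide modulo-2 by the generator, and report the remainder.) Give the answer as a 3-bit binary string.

111

Append 3 zeros: 111101110000. Divide by 1011 (XOR where the leading bit is 1):
  pos 0: 1111 XOR 1011 = 0100
  pos 1: 1000 XOR 1011 = 0011
  pos 3: 1111 XOR 1011 = 0100
  pos 4: 1001 XOR 1011 = 0010
  pos 6: 1000 XOR 1011 = 0011
  pos 8: 1100 XOR 1011 = 0111
Remainder (last 3 bits) = 111. This is the CRC / FCS.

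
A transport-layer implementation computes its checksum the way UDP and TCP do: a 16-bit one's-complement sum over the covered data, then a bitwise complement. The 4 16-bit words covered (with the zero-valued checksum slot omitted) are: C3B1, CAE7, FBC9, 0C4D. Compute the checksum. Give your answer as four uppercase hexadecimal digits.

One's-complement addition (fold any carry out of bit 15 back into bit 0):
  0xC3B1 + 0xCAE7 = 0x18E98 → wrap carry → 0x8E99
  0x8E99 + 0xFBC9 = 0x18A62 → wrap carry → 0x8A63
  0x8A63 + 0x0C4D = 0x096B0
One's-complement sum = 0x96B0.
Checksum = ~0x96B0 & 0xFFFF = 0x694F.

694F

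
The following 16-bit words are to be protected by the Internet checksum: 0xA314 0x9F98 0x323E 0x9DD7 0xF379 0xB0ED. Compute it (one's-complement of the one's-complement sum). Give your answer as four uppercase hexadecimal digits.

One's-complement addition (fold any carry out of bit 15 back into bit 0):
  0xA314 + 0x9F98 = 0x142AC → wrap carry → 0x42AD
  0x42AD + 0x323E = 0x074EB
  0x74EB + 0x9DD7 = 0x112C2 → wrap carry → 0x12C3
  0x12C3 + 0xF379 = 0x1063C → wrap carry → 0x063D
  0x063D + 0xB0ED = 0x0B72A
One's-complement sum = 0xB72A.
Checksum = ~0xB72A & 0xFFFF = 0x48D5.

48D5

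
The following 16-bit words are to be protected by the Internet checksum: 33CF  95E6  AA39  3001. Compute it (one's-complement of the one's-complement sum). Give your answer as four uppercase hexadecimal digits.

One's-complement addition (fold any carry out of bit 15 back into bit 0):
  0x33CF + 0x95E6 = 0x0C9B5
  0xC9B5 + 0xAA39 = 0x173EE → wrap carry → 0x73EF
  0x73EF + 0x3001 = 0x0A3F0
One's-complement sum = 0xA3F0.
Checksum = ~0xA3F0 & 0xFFFF = 0x5C0F.

5C0F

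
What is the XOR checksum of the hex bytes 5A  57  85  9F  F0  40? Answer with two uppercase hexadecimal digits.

A7

XOR the bytes together:
  start with 0x5A
  0x5A ⊕ 0x57 = 0x0D
  0x0D ⊕ 0x85 = 0x88
  0x88 ⊕ 0x9F = 0x17
  0x17 ⊕ 0xF0 = 0xE7
  0xE7 ⊕ 0x40 = 0xA7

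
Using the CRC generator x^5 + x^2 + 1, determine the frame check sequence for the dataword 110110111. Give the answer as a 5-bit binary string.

00010

Append 5 zeros: 11011011100000. Divide by 100101 (XOR where the leading bit is 1):
  pos 0: 110110 XOR 100101 = 010011
  pos 1: 100111 XOR 100101 = 000010
  pos 5: 101100 XOR 100101 = 001001
  pos 7: 100100 XOR 100101 = 000001
Remainder (last 5 bits) = 00010. This is the CRC / FCS.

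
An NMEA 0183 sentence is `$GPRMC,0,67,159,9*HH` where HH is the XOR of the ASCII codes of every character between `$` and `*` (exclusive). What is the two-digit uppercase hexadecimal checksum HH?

XOR the ASCII codes of the payload characters:
  'G' = 0x47 → acc = 0x47
  'P' = 0x50 → acc = 0x17
  'R' = 0x52 → acc = 0x45
  'M' = 0x4D → acc = 0x08
  'C' = 0x43 → acc = 0x4B
  ',' = 0x2C → acc = 0x67
  '0' = 0x30 → acc = 0x57
  ',' = 0x2C → acc = 0x7B
  '6' = 0x36 → acc = 0x4D
  '7' = 0x37 → acc = 0x7A
  ',' = 0x2C → acc = 0x56
  '1' = 0x31 → acc = 0x67
  '5' = 0x35 → acc = 0x52
  '9' = 0x39 → acc = 0x6B
  ',' = 0x2C → acc = 0x47
  '9' = 0x39 → acc = 0x7E
Checksum = 0x7E.

7E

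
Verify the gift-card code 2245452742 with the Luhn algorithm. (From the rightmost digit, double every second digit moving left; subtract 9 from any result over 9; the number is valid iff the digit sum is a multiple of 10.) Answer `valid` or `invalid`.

invalid

From the right, keep odd positions and double even positions (subtract 9 from any doubled value over 9):
  doubled (positions 2,4,...): 8 4 8 8 4 → sum 32
  kept (positions 1,3,...): 2 7 5 5 2 → sum 21
Total = 53.
53 mod 10 = 3, so the number is invalid.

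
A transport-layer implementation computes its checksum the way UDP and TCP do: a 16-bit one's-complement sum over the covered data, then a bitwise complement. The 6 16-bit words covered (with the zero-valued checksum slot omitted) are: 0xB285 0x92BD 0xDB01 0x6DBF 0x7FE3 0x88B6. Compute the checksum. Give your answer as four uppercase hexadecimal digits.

6961

One's-complement addition (fold any carry out of bit 15 back into bit 0):
  0xB285 + 0x92BD = 0x14542 → wrap carry → 0x4543
  0x4543 + 0xDB01 = 0x12044 → wrap carry → 0x2045
  0x2045 + 0x6DBF = 0x08E04
  0x8E04 + 0x7FE3 = 0x10DE7 → wrap carry → 0x0DE8
  0x0DE8 + 0x88B6 = 0x0969E
One's-complement sum = 0x969E.
Checksum = ~0x969E & 0xFFFF = 0x6961.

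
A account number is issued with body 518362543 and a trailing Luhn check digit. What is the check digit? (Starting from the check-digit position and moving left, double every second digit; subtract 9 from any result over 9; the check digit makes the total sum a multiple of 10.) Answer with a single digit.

2

Partial digits right→left: 3 4 5 2 6 3 8 1 5
Double every second digit counting from the check-digit position (so the 1st, 3rd, 5th, ... of the partial from the right).
  doubled (with −9 where >9): 6 1 3 7 1 → sum 18
  kept as-is: 4 2 3 1 → sum 10
Total = 18 + 10 = 28.
Check digit = (10 − (28 mod 10)) mod 10 = 2.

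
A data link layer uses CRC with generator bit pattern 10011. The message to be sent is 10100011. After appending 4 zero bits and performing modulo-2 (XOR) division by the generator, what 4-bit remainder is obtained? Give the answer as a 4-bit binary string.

Append 4 zeros: 101000110000. Divide by 10011 (XOR where the leading bit is 1):
  pos 0: 10100 XOR 10011 = 00111
  pos 2: 11101 XOR 10011 = 01110
  pos 3: 11101 XOR 10011 = 01110
  pos 4: 11100 XOR 10011 = 01111
  pos 5: 11110 XOR 10011 = 01101
  pos 6: 11010 XOR 10011 = 01001
  pos 7: 10010 XOR 10011 = 00001
Remainder (last 4 bits) = 0001. This is the CRC / FCS.

0001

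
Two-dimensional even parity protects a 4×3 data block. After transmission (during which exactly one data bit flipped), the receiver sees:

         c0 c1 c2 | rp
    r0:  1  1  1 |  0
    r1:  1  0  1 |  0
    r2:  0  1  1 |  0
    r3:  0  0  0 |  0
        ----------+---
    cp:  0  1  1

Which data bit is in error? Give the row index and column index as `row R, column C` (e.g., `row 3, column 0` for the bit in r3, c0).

Recompute each row's even parity and compare to rp:
  r0: data parity 1, sent rp 0 → mismatch
  r1: data parity 0, sent rp 0 → ok
  r2: data parity 0, sent rp 0 → ok
  r3: data parity 0, sent rp 0 → ok
Recompute each column's even parity and compare to cp:
  c0: data parity 0, sent cp 0 → ok
  c1: data parity 0, sent cp 1 → mismatch
  c2: data parity 1, sent cp 1 → ok
Exactly one row (r0) and one column (c1) fail → the flipped bit is at their intersection.

row 0, column 1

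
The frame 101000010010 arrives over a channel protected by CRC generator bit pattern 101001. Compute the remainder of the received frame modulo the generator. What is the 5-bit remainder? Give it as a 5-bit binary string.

Modulo-2 division of 101000010010 by 101001:
  pos 0: 101000 XOR 101001 = 000001
  pos 5: 101001 XOR 101001 = 000000
Remainder = 00000 (zero — the frame passes the CRC check).

00000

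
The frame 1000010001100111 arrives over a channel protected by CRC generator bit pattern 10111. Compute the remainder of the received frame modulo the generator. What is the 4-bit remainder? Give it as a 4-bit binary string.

1000

Modulo-2 division of 1000010001100111 by 10111:
  pos 0: 10000 XOR 10111 = 00111
  pos 2: 11110 XOR 10111 = 01001
  pos 3: 10010 XOR 10111 = 00101
  pos 5: 10101 XOR 10111 = 00010
  pos 8: 10100 XOR 10111 = 00011
  pos 11: 11111 XOR 10111 = 01000
Remainder = 1000 (nonzero — an error is detected).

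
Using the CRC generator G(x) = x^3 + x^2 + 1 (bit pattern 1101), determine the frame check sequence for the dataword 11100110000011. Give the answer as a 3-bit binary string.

Append 3 zeros: 11100110000011000. Divide by 1101 (XOR where the leading bit is 1):
  pos 0: 1110 XOR 1101 = 0011
  pos 2: 1101 XOR 1101 = 0000
  pos 6: 1000 XOR 1101 = 0101
  pos 7: 1010 XOR 1101 = 0111
  pos 8: 1110 XOR 1101 = 0011
  pos 10: 1111 XOR 1101 = 0010
  pos 12: 1000 XOR 1101 = 0101
  pos 13: 1010 XOR 1101 = 0111
Remainder (last 3 bits) = 111. This is the CRC / FCS.

111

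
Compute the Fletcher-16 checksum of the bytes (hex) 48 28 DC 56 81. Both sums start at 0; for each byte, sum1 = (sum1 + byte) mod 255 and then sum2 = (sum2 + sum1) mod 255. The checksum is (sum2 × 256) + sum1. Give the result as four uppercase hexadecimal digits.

CE25

Running sums (mod 255):
  after byte 0 (48): sum1=72, sum2=72
  after byte 1 (28): sum1=112, sum2=184
  after byte 2 (DC): sum1=77, sum2=6
  after byte 3 (56): sum1=163, sum2=169
  after byte 4 (81): sum1=37, sum2=206
Checksum = sum2·256 + sum1 = 206·256 + 37 = 52773 = 0xCE25.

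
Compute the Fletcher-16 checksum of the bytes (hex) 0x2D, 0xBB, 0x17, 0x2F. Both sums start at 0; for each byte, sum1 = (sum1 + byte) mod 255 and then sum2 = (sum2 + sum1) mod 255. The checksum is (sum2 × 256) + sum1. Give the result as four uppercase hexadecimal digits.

Running sums (mod 255):
  after byte 0 (0x2D): sum1=45, sum2=45
  after byte 1 (0xBB): sum1=232, sum2=22
  after byte 2 (0x17): sum1=0, sum2=22
  after byte 3 (0x2F): sum1=47, sum2=69
Checksum = sum2·256 + sum1 = 69·256 + 47 = 17711 = 0x452F.

452F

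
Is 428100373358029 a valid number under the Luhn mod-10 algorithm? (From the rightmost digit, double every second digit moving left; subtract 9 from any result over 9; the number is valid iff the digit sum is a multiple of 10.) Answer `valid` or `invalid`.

valid

From the right, keep odd positions and double even positions (subtract 9 from any doubled value over 9):
  doubled (positions 2,4,...): 4 7 6 5 0 2 4 → sum 28
  kept (positions 1,3,...): 9 0 5 3 3 0 8 4 → sum 32
Total = 60.
60 mod 10 = 0, so the number is valid.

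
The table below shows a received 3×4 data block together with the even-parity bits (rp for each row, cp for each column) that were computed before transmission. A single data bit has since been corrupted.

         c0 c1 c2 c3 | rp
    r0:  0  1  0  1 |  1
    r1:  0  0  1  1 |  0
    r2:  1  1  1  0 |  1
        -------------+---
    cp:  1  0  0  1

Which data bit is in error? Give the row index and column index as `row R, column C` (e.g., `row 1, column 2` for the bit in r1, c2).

Recompute each row's even parity and compare to rp:
  r0: data parity 0, sent rp 1 → mismatch
  r1: data parity 0, sent rp 0 → ok
  r2: data parity 1, sent rp 1 → ok
Recompute each column's even parity and compare to cp:
  c0: data parity 1, sent cp 1 → ok
  c1: data parity 0, sent cp 0 → ok
  c2: data parity 0, sent cp 0 → ok
  c3: data parity 0, sent cp 1 → mismatch
Exactly one row (r0) and one column (c3) fail → the flipped bit is at their intersection.

row 0, column 3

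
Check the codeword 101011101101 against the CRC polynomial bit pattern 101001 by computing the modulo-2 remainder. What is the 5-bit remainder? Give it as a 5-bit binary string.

Modulo-2 division of 101011101101 by 101001:
  pos 0: 101011 XOR 101001 = 000010
  pos 4: 101011 XOR 101001 = 000010
Remainder = 01001 (nonzero — an error is detected).

01001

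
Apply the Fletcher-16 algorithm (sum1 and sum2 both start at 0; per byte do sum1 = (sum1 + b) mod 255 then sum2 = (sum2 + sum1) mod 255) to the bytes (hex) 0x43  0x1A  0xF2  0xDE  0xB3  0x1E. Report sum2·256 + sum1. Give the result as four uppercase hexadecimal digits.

Running sums (mod 255):
  after byte 0 (0x43): sum1=67, sum2=67
  after byte 1 (0x1A): sum1=93, sum2=160
  after byte 2 (0xF2): sum1=80, sum2=240
  after byte 3 (0xDE): sum1=47, sum2=32
  after byte 4 (0xB3): sum1=226, sum2=3
  after byte 5 (0x1E): sum1=1, sum2=4
Checksum = sum2·256 + sum1 = 4·256 + 1 = 1025 = 0x0401.

0401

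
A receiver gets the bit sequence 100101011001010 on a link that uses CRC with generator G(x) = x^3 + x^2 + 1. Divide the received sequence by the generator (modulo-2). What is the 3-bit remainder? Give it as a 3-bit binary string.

Modulo-2 division of 100101011001010 by 1101:
  pos 0: 1001 XOR 1101 = 0100
  pos 1: 1000 XOR 1101 = 0101
  pos 2: 1011 XOR 1101 = 0110
  pos 3: 1100 XOR 1101 = 0001
  pos 6: 1110 XOR 1101 = 0011
  pos 8: 1101 XOR 1101 = 0000
Remainder = 010 (nonzero — an error is detected).

010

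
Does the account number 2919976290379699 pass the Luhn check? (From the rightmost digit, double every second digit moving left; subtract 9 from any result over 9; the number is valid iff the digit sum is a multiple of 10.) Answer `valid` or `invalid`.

From the right, keep odd positions and double even positions (subtract 9 from any doubled value over 9):
  doubled (positions 2,4,...): 9 9 6 9 3 9 2 4 → sum 51
  kept (positions 1,3,...): 9 6 7 0 2 7 9 9 → sum 49
Total = 100.
100 mod 10 = 0, so the number is valid.

valid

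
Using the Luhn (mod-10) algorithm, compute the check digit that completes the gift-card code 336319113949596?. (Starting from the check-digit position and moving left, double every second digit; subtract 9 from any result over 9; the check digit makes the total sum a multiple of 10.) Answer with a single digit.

Partial digits right→left: 6 9 5 9 4 9 3 1 1 9 1 3 6 3 3
Double every second digit counting from the check-digit position (so the 1st, 3rd, 5th, ... of the partial from the right).
  doubled (with −9 where >9): 3 1 8 6 2 2 3 6 → sum 31
  kept as-is: 9 9 9 1 9 3 3 → sum 43
Total = 31 + 43 = 74.
Check digit = (10 − (74 mod 10)) mod 10 = 6.

6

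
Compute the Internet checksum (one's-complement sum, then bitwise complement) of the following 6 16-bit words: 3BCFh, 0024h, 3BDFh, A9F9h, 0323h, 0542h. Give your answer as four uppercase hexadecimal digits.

One's-complement addition (fold any carry out of bit 15 back into bit 0):
  0x3BCF + 0x0024 = 0x03BF3
  0x3BF3 + 0x3BDF = 0x077D2
  0x77D2 + 0xA9F9 = 0x121CB → wrap carry → 0x21CC
  0x21CC + 0x0323 = 0x024EF
  0x24EF + 0x0542 = 0x02A31
One's-complement sum = 0x2A31.
Checksum = ~0x2A31 & 0xFFFF = 0xD5CE.

D5CE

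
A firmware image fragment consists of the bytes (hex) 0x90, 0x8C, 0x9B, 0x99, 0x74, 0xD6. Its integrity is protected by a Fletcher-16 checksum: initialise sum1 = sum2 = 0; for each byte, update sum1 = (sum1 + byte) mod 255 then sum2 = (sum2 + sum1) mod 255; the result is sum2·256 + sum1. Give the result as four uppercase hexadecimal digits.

1D9D

Running sums (mod 255):
  after byte 0 (0x90): sum1=144, sum2=144
  after byte 1 (0x8C): sum1=29, sum2=173
  after byte 2 (0x9B): sum1=184, sum2=102
  after byte 3 (0x99): sum1=82, sum2=184
  after byte 4 (0x74): sum1=198, sum2=127
  after byte 5 (0xD6): sum1=157, sum2=29
Checksum = sum2·256 + sum1 = 29·256 + 157 = 7581 = 0x1D9D.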